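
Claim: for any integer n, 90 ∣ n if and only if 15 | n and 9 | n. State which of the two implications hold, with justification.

(→) If 90 ∣ n, write n = 90q. Since 90 = 6·15, n = 15·(6q), so 15 ∣ n; and since 90 = 10·9, n = 9·(10q), so 9 ∣ n.

(←) This fails: take n = 45. Both 15 ∣ 45 and 9 ∣ 45, yet 45 is not a multiple of 90 (since 45 = 0·90 + 45), so 90 ∤ 45.

Only the forward implication holds.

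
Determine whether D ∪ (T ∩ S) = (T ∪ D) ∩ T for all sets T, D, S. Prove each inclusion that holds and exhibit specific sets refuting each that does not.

(⊆) fails and (⊇) fails.

(⊆) This inclusion fails. Take T = ∅, D = {1}, S = ∅; then 1 ∈ D ∪ (T ∩ S) but 1 ∉ (T ∪ D) ∩ T.

(⊇) This inclusion fails. Take T = {1}, D = ∅, S = ∅; then 1 ∈ (T ∪ D) ∩ T but 1 ∉ D ∪ (T ∩ S).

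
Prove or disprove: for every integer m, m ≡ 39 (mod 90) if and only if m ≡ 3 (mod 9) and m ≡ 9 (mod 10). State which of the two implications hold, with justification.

[⇐] If m ≡ 3 (mod 9) and m ≡ 9 (mod 10), then by the Chinese remainder theorem m ≡ 39 (mod 90). This is exactly m ≡ 39 (mod 90).

[⇒] Suppose m ≡ 39 (mod 90); write m = 90j + 39. Since 9 ∣ 90, reducing mod 9 gives m ≡ 39 ≡ 3 (mod 9); since 10 ∣ 90, reducing mod 10 gives m ≡ 39 ≡ 9 (mod 10).

Both directions hold; the statement is true.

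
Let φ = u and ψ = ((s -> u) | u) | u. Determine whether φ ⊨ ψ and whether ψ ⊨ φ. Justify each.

(⟹) Assume the antecedent. If u is true, ((s -> u) | u) | u reduces to true regardless of the other variables. If u is false, the antecedent cannot hold. Either way ((s -> u) | u) | u holds.

(⟸) This fails. Under u = F, s = F, the left side is false but the right side is true.

(⇒) holds; (⇐) fails.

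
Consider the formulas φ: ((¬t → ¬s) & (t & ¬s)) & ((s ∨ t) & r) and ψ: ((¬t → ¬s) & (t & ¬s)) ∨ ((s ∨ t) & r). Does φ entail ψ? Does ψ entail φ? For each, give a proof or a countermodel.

(⇒) Assume the antecedent. If r is true, the antecedent forces (r = T, t = T, s = F), and the consequent holds there. If r is false, the antecedent cannot hold. Either way the consequent holds.

(⇐) This fails. Under r = F, t = T, s = F, the left side is false but the right side is true.

(⇒) holds; (⇐) fails.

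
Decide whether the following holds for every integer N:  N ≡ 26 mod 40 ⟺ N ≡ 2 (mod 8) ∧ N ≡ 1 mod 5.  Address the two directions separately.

The biconditional holds.

[⇒] Suppose N ≡ 26 (mod 40); write N = 40j + 26. Since 8 ∣ 40, reducing mod 8 gives N ≡ 26 ≡ 2 (mod 8); since 5 ∣ 40, reducing mod 5 gives N ≡ 26 ≡ 1 (mod 5).

[⇐] Conversely, if N ≡ 2 (mod 8) and N ≡ 1 (mod 5), then by the Chinese remainder theorem N ≡ 26 (mod 40). This is exactly N ≡ 26 (mod 40).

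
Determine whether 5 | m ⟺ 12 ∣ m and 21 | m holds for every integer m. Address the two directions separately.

[⇒] This fails: take m = 5. Certainly 5 ∣ 5, but 12 ∤ 5.

[⇐] This fails: take m = 84. Both 12 ∣ 84 and 21 ∣ 84, yet 84 is not a multiple of 5 (since 84 = 16·5 + 4), so 5 ∤ 84.

Neither implication holds.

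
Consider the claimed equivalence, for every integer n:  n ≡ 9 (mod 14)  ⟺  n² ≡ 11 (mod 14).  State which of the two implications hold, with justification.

(⇒) Suppose n ≡ 9 (mod 14). Write n = 14j + 9. Then (14j + 9)² = 196j² + 252j + 81 = 14(14j² + 18j + 5) + 11, so n² ≡ 11 (mod 14).

(⇐) This fails: take n = 5. Then 5² = 25 ≡ 11 (mod 14), yet 5 ≡ 5 (mod 14), not 9.

(⇒) holds; (⇐) fails.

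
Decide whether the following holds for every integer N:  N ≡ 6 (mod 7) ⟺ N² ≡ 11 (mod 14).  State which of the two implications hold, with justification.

[⇒] This fails: take N = 6. Then 6 ≡ 6 (mod 7), but 6² = 36 ≡ 8 (mod 14), not 11.

[⇐] This fails: take N = 5. Then 5² = 25 ≡ 11 (mod 14), yet 5 ≡ 5 (mod 7), not 6.

Both directions fail.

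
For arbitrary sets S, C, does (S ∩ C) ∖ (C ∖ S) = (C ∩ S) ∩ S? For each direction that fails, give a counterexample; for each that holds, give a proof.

The two sets are equal.

(⟹) Let x ∈ (S ∩ C) ∖ (C ∖ S). Then x ∈ S ∩ C, from which x ∈ (C ∩ S) ∩ S.

(⟸) Let x ∈ (C ∩ S) ∩ S. Then x ∈ S ∩ C, from which x ∈ (S ∩ C) ∖ (C ∖ S).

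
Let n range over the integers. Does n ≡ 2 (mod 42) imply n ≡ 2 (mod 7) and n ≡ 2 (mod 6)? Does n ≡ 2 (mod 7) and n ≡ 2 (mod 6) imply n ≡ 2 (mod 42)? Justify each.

(⟹) Suppose n ≡ 2 (mod 42); write n = 42j + 2. Since 7 ∣ 42, reducing mod 7 gives n ≡ 2 (mod 7); since 6 ∣ 42, reducing mod 6 gives n ≡ 2 (mod 6).

(⟸) Conversely, if n ≡ 2 (mod 7) and n ≡ 2 (mod 6), then by the Chinese remainder theorem n ≡ 2 (mod 42). This is exactly n ≡ 2 (mod 42).

Both directions hold.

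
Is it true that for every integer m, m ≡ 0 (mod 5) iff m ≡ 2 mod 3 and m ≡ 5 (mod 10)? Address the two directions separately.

(⇒) fails; (⇐) holds.

[⇒] This fails: m = 0 gives 0 ≡ 0 (mod 5) but 0 ≡ 0 (mod 3), so the conjunction on the right does not hold.

[⇐] Conversely, if m ≡ 2 (mod 3) and m ≡ 5 (mod 10), then by the Chinese remainder theorem m ≡ 5 (mod 30). Since 5 ≡ 0 (mod 5) and 5 ∣ 30, we get m ≡ 0 (mod 5).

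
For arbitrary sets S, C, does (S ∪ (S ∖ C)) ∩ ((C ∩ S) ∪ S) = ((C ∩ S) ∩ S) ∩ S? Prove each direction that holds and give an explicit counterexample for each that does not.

The sets are not equal: only the reverse inclusion holds.

Forward inclusion. This inclusion fails. Take S = {1}, C = ∅; then 1 ∈ (S ∪ (S ∖ C)) ∩ ((C ∩ S) ∪ S) but 1 ∉ ((C ∩ S) ∩ S) ∩ S.

Reverse inclusion. Let x ∈ ((C ∩ S) ∩ S) ∩ S. Then x ∈ S ∩ C, from which x ∈ (S ∪ (S ∖ C)) ∩ ((C ∩ S) ∪ S).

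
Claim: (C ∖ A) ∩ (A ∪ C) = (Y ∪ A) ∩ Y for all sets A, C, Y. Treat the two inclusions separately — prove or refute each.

Both inclusions fail.

(⟹) This inclusion fails. Take A = ∅, C = {1}, Y = ∅; then 1 ∈ (C ∖ A) ∩ (A ∪ C) but 1 ∉ (Y ∪ A) ∩ Y.

(⟸) This inclusion fails. Take A = ∅, C = ∅, Y = {1}; then 1 ∈ (Y ∪ A) ∩ Y but 1 ∉ (C ∖ A) ∩ (A ∪ C).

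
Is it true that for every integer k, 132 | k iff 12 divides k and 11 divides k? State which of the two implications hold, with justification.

Both implications hold.

(⟹) If 132 ∣ k, write k = 132q. Since 132 = 11·12, k = 12·(11q), so 12 ∣ k; and since 132 = 12·11, k = 11·(12q), so 11 ∣ k.

(⟸) Suppose 12 ∣ k and 11 ∣ k. Any common multiple of 12 and 11 is a multiple of their lcm; here gcd(12, 11) = 1, so lcm(12, 11) = 12·11 = 132, so 132 ∣ k.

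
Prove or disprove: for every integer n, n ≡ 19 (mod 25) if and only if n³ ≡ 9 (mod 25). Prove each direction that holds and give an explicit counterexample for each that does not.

(→) Suppose n ≡ 19 (mod 25). Write n = 25j + 19. Then (25j + 19)³ = 15625j³ + 35625j² + 27075j + 6859 = 25(625j³ + 1425j² + 1083j + 274) + 9, so n³ ≡ 9 (mod 25).

(←) Conversely, suppose n³ ≡ 9 (mod 25). The only residue r in {0, …, 24} with r³ ≡ 9 (mod 25) is r = 19, so n ≡ 19 (mod 25).

Equivalent; both directions hold.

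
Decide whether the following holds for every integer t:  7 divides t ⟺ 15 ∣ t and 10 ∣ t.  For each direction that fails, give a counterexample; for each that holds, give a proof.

Both directions fail.

(⟹) This fails: take t = 7. Certainly 7 ∣ 7, but 15 ∤ 7.

(⟸) This fails: take t = 30. Both 15 ∣ 30 and 10 ∣ 30, yet 30 is not a multiple of 7 (since 30 = 4·7 + 2), so 7 ∤ 30.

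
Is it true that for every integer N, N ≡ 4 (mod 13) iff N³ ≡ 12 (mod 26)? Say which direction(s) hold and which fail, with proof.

Forward direction. This fails: take N = 17. Then 17 ≡ 4 (mod 13), but 17³ = 4913 ≡ 25 (mod 26), not 12.

Converse. This fails: take N = 10. Then 10³ = 1000 ≡ 12 (mod 26), yet 10 ≡ 10 (mod 13), not 4.

Neither direction holds.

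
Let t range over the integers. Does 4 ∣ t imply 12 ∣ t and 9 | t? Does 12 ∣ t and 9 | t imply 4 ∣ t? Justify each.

The forward direction fails; the converse holds.

Forward direction. This fails: take t = 4. Certainly 4 ∣ 4, but 12 ∤ 4.

Converse. Suppose 12 ∣ t and 9 ∣ t. Any common multiple of 12 and 9 is a multiple of their lcm; here lcm(12, 9) = 12·9/gcd(12, 9) = 108/3 = 36, so 36 ∣ t. Since 4 ∣ 36, it follows that 4 ∣ t.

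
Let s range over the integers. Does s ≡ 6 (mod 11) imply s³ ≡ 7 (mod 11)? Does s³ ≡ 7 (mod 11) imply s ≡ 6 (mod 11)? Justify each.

Both directions hold; the statement is true.

Forward direction. Suppose s ≡ 6 (mod 11). Write s = 11j + 6. Then (11j + 6)³ = 1331j³ + 2178j² + 1188j + 216 = 11(121j³ + 198j² + 108j + 19) + 7, so s³ ≡ 7 (mod 11).

Converse. Suppose s³ ≡ 7 (mod 11). The only residue r in {0, …, 10} with r³ ≡ 7 (mod 11) is r = 6, so s ≡ 6 (mod 11).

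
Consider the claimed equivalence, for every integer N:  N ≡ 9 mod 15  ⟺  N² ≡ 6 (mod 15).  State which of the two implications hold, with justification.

Not equivalent: only (⇒) holds.

[⇒] Suppose N ≡ 9 mod 15. Write N = 15j + 9. Then (15j + 9)² = 225j² + 270j + 81 = 15(15j² + 18j + 5) + 6, so N² ≡ 6 (mod 15).

[⇐] This fails: take N = 6. Then 6² = 36 ≡ 6 (mod 15), yet 6 ≡ 6 (mod 15), not 9.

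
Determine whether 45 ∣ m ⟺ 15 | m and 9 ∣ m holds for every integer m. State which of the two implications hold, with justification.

(→) If 45 ∣ m, write m = 45q. Since 45 = 3·15, m = 15·(3q), so 15 ∣ m; and since 45 = 5·9, m = 9·(5q), so 9 ∣ m.

(←) Suppose 15 ∣ m and 9 ∣ m. Any common multiple of 15 and 9 is a multiple of their lcm; here lcm(15, 9) = 15·9/gcd(15, 9) = 135/3 = 45, so 45 ∣ m.

Equivalent; both directions hold.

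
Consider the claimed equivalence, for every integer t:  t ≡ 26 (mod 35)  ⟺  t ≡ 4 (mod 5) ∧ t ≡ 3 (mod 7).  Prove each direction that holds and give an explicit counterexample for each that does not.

Both directions fail.

(⇒) This fails: t = 26 gives 26 ≡ 26 (mod 35) but 26 ≡ 1 (mod 5), so the conjunction on the right does not hold.

(⇐) This fails: t = 24 satisfies both congruences on the right (24 ≡ 4 mod 5 and 24 ≡ 3 mod 7) yet 24 ≡ 24 (mod 35), not 26.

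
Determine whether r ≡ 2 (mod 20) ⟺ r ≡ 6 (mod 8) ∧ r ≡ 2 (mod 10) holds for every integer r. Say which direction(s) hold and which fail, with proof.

(⇒) fails; (⇐) holds.

(→) This fails: r = 2 gives 2 ≡ 2 (mod 20) but 2 ≡ 2 (mod 8), so the conjunction on the right does not hold.

(←) Conversely, if r ≡ 6 (mod 8) and r ≡ 2 (mod 10), then by the Chinese remainder theorem r ≡ 22 (mod 40). Since 22 ≡ 2 (mod 20) and 20 ∣ 40, we get r ≡ 2 (mod 20).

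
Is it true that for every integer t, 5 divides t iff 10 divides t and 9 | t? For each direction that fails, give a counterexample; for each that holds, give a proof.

(⇐) Suppose 10 ∣ t and 9 ∣ t. Any common multiple of 10 and 9 is a multiple of their lcm; here gcd(10, 9) = 1, so lcm(10, 9) = 10·9 = 90, so 90 ∣ t. Since 5 ∣ 90, it follows that 5 ∣ t.

(⇒) This fails: take t = 5. Certainly 5 ∣ 5, but 10 ∤ 5.

Only the reverse direction holds.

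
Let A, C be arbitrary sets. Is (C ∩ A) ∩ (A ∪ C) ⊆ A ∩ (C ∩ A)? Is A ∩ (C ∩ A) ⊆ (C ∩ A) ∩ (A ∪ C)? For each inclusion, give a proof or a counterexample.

Both inclusions hold.

Forward inclusion. Let x ∈ (C ∩ A) ∩ (A ∪ C). Then x ∈ A ∩ C, from which x ∈ A ∩ (C ∩ A).

Reverse inclusion. Let x ∈ A ∩ (C ∩ A). Then x ∈ A ∩ C, from which x ∈ (C ∩ A) ∩ (A ∪ C).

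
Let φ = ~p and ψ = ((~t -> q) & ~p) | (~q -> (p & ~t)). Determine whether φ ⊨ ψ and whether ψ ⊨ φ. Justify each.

(→) This fails. Under p = F, t = F, q = F, the left side is true but the right side is false.

(←) This fails. Under p = T, t = F, q = F, the left side is false but the right side is true.

Both directions fail.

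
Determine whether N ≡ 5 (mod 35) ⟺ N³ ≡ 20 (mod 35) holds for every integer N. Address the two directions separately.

(⇒) Suppose N ≡ 5 (mod 35). Write N = 35j + 5. Then (35j + 5)³ = 42875j³ + 18375j² + 2625j + 125 = 35(1225j³ + 525j² + 75j + 3) + 20, so N³ ≡ 20 (mod 35).

(⇐) This fails: take N = 10. Then 10³ = 1000 ≡ 20 (mod 35), yet 10 ≡ 10 (mod 35), not 5.

(⇒) holds; (⇐) fails.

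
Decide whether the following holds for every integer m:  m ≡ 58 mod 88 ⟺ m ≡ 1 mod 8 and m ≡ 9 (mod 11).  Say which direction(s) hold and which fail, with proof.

Neither direction holds.

(⇒) This fails: m = 58 gives 58 ≡ 58 (mod 88) but 58 ≡ 2 (mod 8), so the conjunction on the right does not hold.

(⇐) This fails: m = 9 satisfies both congruences on the right (9 ≡ 1 mod 8 and 9 ≡ 9 mod 11) yet 9 ≡ 9 (mod 88), not 58.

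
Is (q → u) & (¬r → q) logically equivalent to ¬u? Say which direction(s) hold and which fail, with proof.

(⇒) fails and (⇐) fails.

Forward direction. This fails. Under u = T, q = T, r = F, the left side is true but the right side is false.

Converse. This fails. Under u = F, q = F, r = F, the left side is false but the right side is true.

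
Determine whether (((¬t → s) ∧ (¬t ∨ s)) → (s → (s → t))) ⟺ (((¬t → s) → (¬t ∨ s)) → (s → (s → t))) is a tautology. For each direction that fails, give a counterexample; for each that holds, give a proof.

Both directions hold; the statement is true.

(⇒) Assume the antecedent. If t is true, the consequent reduces to true regardless of the other variables. If t is false, the antecedent forces (t = F, s = F), and the consequent holds there. Either way the consequent holds.

(⇐) Assume the antecedent. If t is true, the consequent reduces to true regardless of the other variables. If t is false, the antecedent forces (t = F, s = F), and the consequent holds there. Either way the consequent holds.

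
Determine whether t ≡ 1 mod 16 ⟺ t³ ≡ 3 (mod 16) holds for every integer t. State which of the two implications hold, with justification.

[⇒] This fails: take t = 1. Then 1 ≡ 1 (mod 16), but 1³ = 1 ≡ 1 (mod 16), not 3.

[⇐] This fails: take t = 11. Then 11³ = 1331 ≡ 3 (mod 16), yet 11 ≡ 11 (mod 16), not 1.

Neither direction holds.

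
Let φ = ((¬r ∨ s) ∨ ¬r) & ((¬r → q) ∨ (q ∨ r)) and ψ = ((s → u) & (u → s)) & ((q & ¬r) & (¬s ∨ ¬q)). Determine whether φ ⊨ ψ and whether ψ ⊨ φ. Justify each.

Only the reverse direction holds.

(→) This fails. Under r = T, u = F, s = T, q = F, the left side is true but the right side is false.

(←) Assume the antecedent. If r is true, the antecedent cannot hold. If r is false, the antecedent forces (r = F, u = F, s = F, q = T), and the consequent holds there. Either way the consequent holds.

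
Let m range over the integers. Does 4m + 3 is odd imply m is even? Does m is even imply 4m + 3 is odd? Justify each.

Not equivalent: only (⇐) holds.

(⟹) This fails: take m = 7. Then 4m + 3 = 31, which is odd, yet m = 7 is odd, not even.

(⟸) Suppose m is even. Since 4 is even, 4m is even for every m, so 4m + 3 has the same parity as 3, which is odd. Hence 4m + 3 is odd.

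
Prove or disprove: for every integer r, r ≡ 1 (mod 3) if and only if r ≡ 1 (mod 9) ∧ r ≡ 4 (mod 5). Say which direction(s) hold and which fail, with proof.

(⇒) fails; (⇐) holds.

[⇒] This fails: r = 1 gives 1 ≡ 1 (mod 3) but 1 ≡ 1 (mod 5), so the conjunction on the right does not hold.

[⇐] Conversely, if r ≡ 1 (mod 9) and r ≡ 4 (mod 5), then by the Chinese remainder theorem r ≡ 19 (mod 45). Since 19 ≡ 1 (mod 3) and 3 ∣ 45, we get r ≡ 1 (mod 3).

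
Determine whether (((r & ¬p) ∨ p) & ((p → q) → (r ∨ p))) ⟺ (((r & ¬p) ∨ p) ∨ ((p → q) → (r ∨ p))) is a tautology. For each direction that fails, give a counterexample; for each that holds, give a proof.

Equivalent; both directions hold.

(⇐) Assume the antecedent. If p is true, the consequent reduces to true regardless of the other variables. If p is false, the antecedent forces (q = F, p = F, r = T) or (q = T, p = F, r = T), and the consequent holds there. Either way the consequent holds.

(⇒) Assume the antecedent. If p is true, the consequent reduces to true regardless of the other variables. If p is false, the antecedent forces (q = F, p = F, r = T) or (q = T, p = F, r = T), and the consequent holds there. Either way the consequent holds.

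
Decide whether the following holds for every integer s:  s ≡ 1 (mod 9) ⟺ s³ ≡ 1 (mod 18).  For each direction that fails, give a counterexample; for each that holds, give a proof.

(⟹) This fails: take s = 10. Then 10 ≡ 1 (mod 9), but 10³ = 1000 ≡ 10 (mod 18), not 1.

(⟸) This fails: take s = 7. Then 7³ = 343 ≡ 1 (mod 18), yet 7 ≡ 7 (mod 9), not 1.

Neither direction holds.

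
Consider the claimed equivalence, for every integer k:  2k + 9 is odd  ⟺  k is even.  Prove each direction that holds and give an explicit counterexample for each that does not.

(⟹) This fails: take k = 5. Then 2k + 9 = 19, which is odd, yet k = 5 is odd, not even.

(⟸) Suppose k is even. Since 2 is even, 2k is even for every k, so 2k + 9 has the same parity as 9, which is odd. Hence 2k + 9 is odd.

(⇒) fails; (⇐) holds.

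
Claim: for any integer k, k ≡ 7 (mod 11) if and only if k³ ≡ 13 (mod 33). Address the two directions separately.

Only the converse holds.

(⇒) This fails: take k = 18. Then 18 ≡ 7 (mod 11), but 18³ = 5832 ≡ 24 (mod 33), not 13.

(⇐) Conversely, the residues r modulo 33 with r³ ≡ 13 (mod 33) are exactly {7}, and each is ≡ 7 (mod 11).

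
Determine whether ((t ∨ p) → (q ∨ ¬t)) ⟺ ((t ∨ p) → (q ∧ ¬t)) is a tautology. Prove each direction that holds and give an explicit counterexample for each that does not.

(⟹) This fails. Under p = T, t = F, q = F, the left side is true but the right side is false.

(⟸) Assume the antecedent. If p is true, the antecedent forces (p = T, t = F, q = T), and (t ∨ p) → (q ∨ ¬t) holds there. If p is false, the antecedent forces (p = F, t = F, q = F) or (p = F, t = F, q = T), and (t ∨ p) → (q ∨ ¬t) holds there. Either way (t ∨ p) → (q ∨ ¬t) holds.

(⇒) fails; (⇐) holds.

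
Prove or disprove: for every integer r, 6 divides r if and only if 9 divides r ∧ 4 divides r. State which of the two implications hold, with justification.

The forward direction fails; the converse holds.

Forward direction. This fails: take r = 6. Certainly 6 ∣ 6, but 9 ∤ 6.

Converse. Suppose 9 ∣ r and 4 ∣ r. Any common multiple of 9 and 4 is a multiple of their lcm; here gcd(9, 4) = 1, so lcm(9, 4) = 9·4 = 36, so 36 ∣ r. Since 6 ∣ 36, it follows that 6 ∣ r.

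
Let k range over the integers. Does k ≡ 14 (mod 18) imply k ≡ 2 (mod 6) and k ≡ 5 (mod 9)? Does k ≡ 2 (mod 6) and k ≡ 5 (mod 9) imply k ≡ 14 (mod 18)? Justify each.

The biconditional holds.

(→) Suppose k ≡ 14 (mod 18); write k = 18j + 14. Since 6 ∣ 18, reducing mod 6 gives k ≡ 14 ≡ 2 (mod 6); since 9 ∣ 18, reducing mod 9 gives k ≡ 14 ≡ 5 (mod 9).

(←) Conversely, if k ≡ 2 (mod 6) and k ≡ 5 (mod 9), then by the Chinese remainder theorem k ≡ 14 (mod 18). This is exactly k ≡ 14 (mod 18).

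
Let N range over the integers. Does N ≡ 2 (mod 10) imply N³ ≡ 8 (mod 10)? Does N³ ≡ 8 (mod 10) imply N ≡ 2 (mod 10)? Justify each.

(→) Suppose N ≡ 2 (mod 10). Write N = 10j + 2. Then (10j + 2)³ = 1000j³ + 600j² + 120j + 8 = 10(100j³ + 60j² + 12j) + 8, so N³ ≡ 8 (mod 10).

(←) For the converse, argue contrapositively. If N ≢ 2 (mod 10), then N is congruent to one of 0, 1, 3, 4, 5, 6, 7, 8, 9 modulo 10, and these give N³ ≡ 0, 1, 7, 4, 5, 6, 3, 2, 9 respectively — never 8.

Both directions hold; the statement is true.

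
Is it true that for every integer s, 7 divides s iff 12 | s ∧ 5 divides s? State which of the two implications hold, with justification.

(⇒) fails and (⇐) fails.

(⇒) This fails: take s = 7. Certainly 7 ∣ 7, but 12 ∤ 7.

(⇐) This fails: take s = 60. Both 12 ∣ 60 and 5 ∣ 60, yet 60 is not a multiple of 7 (since 60 = 8·7 + 4), so 7 ∤ 60.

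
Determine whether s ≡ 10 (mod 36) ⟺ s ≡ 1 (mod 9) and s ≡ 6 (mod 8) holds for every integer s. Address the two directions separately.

Only the reverse direction holds.

Forward direction. This fails: s = 10 gives 10 ≡ 10 (mod 36) but 10 ≡ 2 (mod 8), so the conjunction on the right does not hold.

Converse. If s ≡ 1 (mod 9) and s ≡ 6 (mod 8), then by the Chinese remainder theorem s ≡ 46 (mod 72). Since 46 ≡ 10 (mod 36) and 36 ∣ 72, we get s ≡ 10 (mod 36).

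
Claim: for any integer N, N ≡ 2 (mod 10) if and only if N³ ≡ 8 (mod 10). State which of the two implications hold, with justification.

Both directions hold; the statement is true.

(⇒) Suppose N ≡ 2 (mod 10). Write N = 10j + 2. Then (10j + 2)³ = 1000j³ + 600j² + 120j + 8 = 10(100j³ + 60j² + 12j) + 8, so N³ ≡ 8 (mod 10).

(⇐) Conversely, suppose N³ ≡ 8 (mod 10). The only residue r in {0, …, 9} with r³ ≡ 8 (mod 10) is r = 2, so N ≡ 2 (mod 10).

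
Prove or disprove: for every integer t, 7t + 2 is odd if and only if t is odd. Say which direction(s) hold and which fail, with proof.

The biconditional holds.

(→) Suppose 7t + 2 is odd. Since 7 is odd, 7t and t have the same parity, so 7t + 2 ≡ t + 2 (mod 2). As 2 is even, 7t + 2 is odd exactly when t is odd. Thus t is odd.

(←) Conversely, suppose t is odd; write t = 2j + 1. Then 7t + 2 = 7·(2j + 1) + 2 = 2·7j + 9, which is odd.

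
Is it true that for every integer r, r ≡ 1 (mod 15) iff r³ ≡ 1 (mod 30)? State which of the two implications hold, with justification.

(⇐) The residues r modulo 30 with r³ ≡ 1 (mod 30) are exactly {1}, and each is ≡ 1 (mod 15).

(⇒) This fails: take r = 16. Then 16 ≡ 1 (mod 15), but 16³ = 4096 ≡ 16 (mod 30), not 1.

The forward direction fails; the converse holds.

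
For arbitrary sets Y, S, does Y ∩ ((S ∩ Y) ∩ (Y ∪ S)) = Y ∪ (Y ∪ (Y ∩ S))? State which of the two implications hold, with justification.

Only the forward inclusion holds.

Forward inclusion. Let x ∈ Y ∩ ((S ∩ Y) ∩ (Y ∪ S)). Then x ∈ Y ∩ S, from which x ∈ Y ∪ (Y ∪ (Y ∩ S)).

Reverse inclusion. This inclusion fails. Take Y = {1}, S = ∅; then 1 ∈ Y ∪ (Y ∪ (Y ∩ S)) but 1 ∉ Y ∩ ((S ∩ Y) ∩ (Y ∪ S)).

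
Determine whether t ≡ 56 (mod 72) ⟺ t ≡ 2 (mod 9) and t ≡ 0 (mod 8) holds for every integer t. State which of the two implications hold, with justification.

Forward direction. Suppose t ≡ 56 (mod 72); write t = 72j + 56. Since 9 ∣ 72, reducing mod 9 gives t ≡ 56 ≡ 2 (mod 9); since 8 ∣ 72, reducing mod 8 gives t ≡ 56 ≡ 0 (mod 8).

Converse. If t ≡ 2 (mod 9) and t ≡ 0 (mod 8), then by the Chinese remainder theorem t ≡ 56 (mod 72). This is exactly t ≡ 56 (mod 72).

Both directions hold; the statement is true.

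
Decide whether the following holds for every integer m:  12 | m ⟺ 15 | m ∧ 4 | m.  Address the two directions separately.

Forward direction. This fails: take m = 12. Certainly 12 ∣ 12, but 15 ∤ 12.

Converse. Suppose 15 ∣ m and 4 ∣ m. Any common multiple of 15 and 4 is a multiple of their lcm; here gcd(15, 4) = 1, so lcm(15, 4) = 15·4 = 60, so 60 ∣ m. Since 12 ∣ 60, it follows that 12 ∣ m.

Only the converse holds.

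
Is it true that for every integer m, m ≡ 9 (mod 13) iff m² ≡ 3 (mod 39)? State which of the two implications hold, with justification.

Neither implication holds.

[⇒] This fails: take m = 22. Then 22 ≡ 9 (mod 13), but 22² = 484 ≡ 16 (mod 39), not 3.

[⇐] This fails: take m = 30. Then 30² = 900 ≡ 3 (mod 39), yet 30 ≡ 4 (mod 13), not 9.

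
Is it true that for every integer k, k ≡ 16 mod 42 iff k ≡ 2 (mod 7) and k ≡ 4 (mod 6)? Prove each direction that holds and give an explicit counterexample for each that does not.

Both directions hold.

(→) Suppose k ≡ 16 (mod 42); write k = 42j + 16. Since 7 ∣ 42, reducing mod 7 gives k ≡ 16 ≡ 2 (mod 7); since 6 ∣ 42, reducing mod 6 gives k ≡ 16 ≡ 4 (mod 6).

(←) Conversely, if k ≡ 2 (mod 7) and k ≡ 4 (mod 6), then by the Chinese remainder theorem k ≡ 16 (mod 42). This is exactly k ≡ 16 (mod 42).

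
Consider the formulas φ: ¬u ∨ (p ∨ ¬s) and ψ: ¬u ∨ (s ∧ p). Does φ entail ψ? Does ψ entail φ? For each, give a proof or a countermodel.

Only the reverse direction holds.

[⇒] This fails. Under p = F, u = T, s = F, the left side is true but the right side is false.

[⇐] Assume the antecedent. If p is true, ¬u ∨ (p ∨ ¬s) reduces to true regardless of the other variables. If p is false, the antecedent forces (p = F, u = F, s = F) or (p = F, u = F, s = T), and ¬u ∨ (p ∨ ¬s) holds there. Either way ¬u ∨ (p ∨ ¬s) holds.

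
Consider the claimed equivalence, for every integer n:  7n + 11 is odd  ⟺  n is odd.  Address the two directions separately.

(⟹) This fails: n = 6 gives 7n + 11 = 53, which is odd, but 6 is even, not odd.

(⟸) This also fails: n = 7 is odd, but 7n + 11 = 60 is even, not odd.

Neither implication holds.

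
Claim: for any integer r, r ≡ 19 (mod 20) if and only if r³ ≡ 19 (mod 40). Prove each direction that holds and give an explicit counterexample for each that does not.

Only the reverse direction holds.

[⇒] This fails: take r = 39. Then 39 ≡ 19 (mod 20), but 39³ = 59319 ≡ 39 (mod 40), not 19.

[⇐] Conversely, the residues r modulo 40 with r³ ≡ 19 (mod 40) are exactly {19}, and each is ≡ 19 (mod 20).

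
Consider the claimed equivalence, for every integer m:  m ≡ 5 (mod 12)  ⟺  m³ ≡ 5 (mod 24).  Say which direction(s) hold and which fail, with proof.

Only the reverse direction holds.

(⇐) The residues r modulo 24 with r³ ≡ 5 (mod 24) are exactly {5}, and each is ≡ 5 (mod 12).

(⇒) This fails: take m = 17. Then 17 ≡ 5 (mod 12), but 17³ = 4913 ≡ 17 (mod 24), not 5.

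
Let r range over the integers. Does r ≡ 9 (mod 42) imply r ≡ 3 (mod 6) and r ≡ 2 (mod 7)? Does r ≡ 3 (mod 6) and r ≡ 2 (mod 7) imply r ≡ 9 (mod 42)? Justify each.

Equivalent; both directions hold.

(→) Suppose r ≡ 9 (mod 42); write r = 42j + 9. Since 6 ∣ 42, reducing mod 6 gives r ≡ 9 ≡ 3 (mod 6); since 7 ∣ 42, reducing mod 7 gives r ≡ 9 ≡ 2 (mod 7).

(←) Conversely, if r ≡ 3 (mod 6) and r ≡ 2 (mod 7), then by the Chinese remainder theorem r ≡ 9 (mod 42). This is exactly r ≡ 9 (mod 42).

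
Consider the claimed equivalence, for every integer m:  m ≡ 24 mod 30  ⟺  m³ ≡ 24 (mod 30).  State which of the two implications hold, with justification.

The biconditional holds.

(⇒) Suppose m ≡ 24 mod 30. Write m = 30j + 24. Then (30j + 24)³ = 27000j³ + 64800j² + 51840j + 13824 = 30(900j³ + 2160j² + 1728j + 460) + 24, so m³ ≡ 24 (mod 30).

(⇐) Conversely, suppose m³ ≡ 24 (mod 30). The only residue r in {0, …, 29} with r³ ≡ 24 (mod 30) is r = 24, so m ≡ 24 (mod 30).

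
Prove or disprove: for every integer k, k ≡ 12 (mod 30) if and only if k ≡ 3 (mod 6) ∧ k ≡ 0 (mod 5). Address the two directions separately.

Both directions fail.

[⇒] This fails: k = 12 gives 12 ≡ 12 (mod 30) but 12 ≡ 0 (mod 6), so the conjunction on the right does not hold.

[⇐] This fails: k = 15 satisfies both congruences on the right (15 ≡ 3 mod 6 and 15 ≡ 0 mod 5) yet 15 ≡ 15 (mod 30), not 12.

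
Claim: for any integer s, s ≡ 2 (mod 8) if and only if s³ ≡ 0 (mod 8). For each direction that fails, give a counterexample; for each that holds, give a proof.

Not equivalent: only (⇒) holds.

Forward direction. Suppose s ≡ 2 (mod 8). Write s = 8j + 2. Then (8j + 2)³ = 512j³ + 384j² + 96j + 8 = 8(64j³ + 48j² + 12j + 1) + 0, so s³ ≡ 0 (mod 8).

Converse. This fails: take s = 0. Then 0³ = 0 ≡ 0 (mod 8), yet 0 ≡ 0 (mod 8), not 2.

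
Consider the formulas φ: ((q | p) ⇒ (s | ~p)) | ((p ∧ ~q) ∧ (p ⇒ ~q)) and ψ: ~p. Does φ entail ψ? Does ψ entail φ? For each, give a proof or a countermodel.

(⇒) fails; (⇐) holds.

Forward direction. This fails. Under p = T, q = F, s = F, the left side is true but the right side is false.

Converse. Assume the antecedent. If p is true, the antecedent cannot hold. If p is false, the consequent reduces to true regardless of the other variables. Either way the consequent holds.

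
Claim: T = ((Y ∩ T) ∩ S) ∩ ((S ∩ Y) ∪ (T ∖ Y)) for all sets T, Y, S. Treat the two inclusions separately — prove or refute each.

Only the reverse inclusion holds.

(⊆) This inclusion fails. Take T = {1}, Y = ∅, S = ∅; then 1 ∈ T but 1 ∉ ((Y ∩ T) ∩ S) ∩ ((S ∩ Y) ∪ (T ∖ Y)).

(⊇) Let x ∈ ((Y ∩ T) ∩ S) ∩ ((S ∩ Y) ∪ (T ∖ Y)). Then x ∈ T ∩ Y ∩ S, from which x ∈ T.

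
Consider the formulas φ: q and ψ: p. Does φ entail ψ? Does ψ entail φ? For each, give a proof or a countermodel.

Both directions fail.

Forward direction. This fails. Under q = T, p = F, the left side is true but the right side is false.

Converse. This fails. Under q = F, p = T, the left side is false but the right side is true.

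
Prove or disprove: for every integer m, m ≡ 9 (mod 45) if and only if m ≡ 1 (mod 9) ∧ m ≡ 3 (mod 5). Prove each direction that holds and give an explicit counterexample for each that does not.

(⇒) fails and (⇐) fails.

(⇒) This fails: m = 9 gives 9 ≡ 9 (mod 45) but 9 ≡ 0 (mod 9), so the conjunction on the right does not hold.

(⇐) This fails: m = 28 satisfies both congruences on the right (28 ≡ 1 mod 9 and 28 ≡ 3 mod 5) yet 28 ≡ 28 (mod 45), not 9.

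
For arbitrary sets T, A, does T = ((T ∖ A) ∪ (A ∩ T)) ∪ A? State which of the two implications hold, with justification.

Only the forward inclusion holds.

(⟹) Let x ∈ T. Then either x ∈ T and x ∉ A; or x ∈ T ∩ A. In each case x ∈ ((T ∖ A) ∪ (A ∩ T)) ∪ A, so T ⊆ ((T ∖ A) ∪ (A ∩ T)) ∪ A.

(⟸) This inclusion fails. Take T = ∅, A = {1}; then 1 ∈ ((T ∖ A) ∪ (A ∩ T)) ∪ A but 1 ∉ T.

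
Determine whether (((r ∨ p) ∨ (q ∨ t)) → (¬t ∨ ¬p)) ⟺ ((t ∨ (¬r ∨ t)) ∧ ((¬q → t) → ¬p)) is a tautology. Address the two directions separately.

(⇒) fails; (⇐) holds.

(⇒) This fails. Under q = F, t = F, r = T, p = F, the left side is true but the right side is false.

(⇐) Assume the antecedent. If p is true, the antecedent forces (q = F, t = F, r = F, p = T), and the consequent holds there. If p is false, the consequent reduces to true regardless of the other variables. Either way the consequent holds.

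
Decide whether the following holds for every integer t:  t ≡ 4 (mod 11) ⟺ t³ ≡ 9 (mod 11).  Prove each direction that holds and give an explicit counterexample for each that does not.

Both implications hold.

(⇒) Suppose t ≡ 4 (mod 11). Write t = 11j + 4. Then (11j + 4)³ = 1331j³ + 1452j² + 528j + 64 = 11(121j³ + 132j² + 48j + 5) + 9, so t³ ≡ 9 (mod 11).

(⇐) For the converse, argue contrapositively. If t ≢ 4 (mod 11), then t is congruent to one of 0, 1, 2, 3, 5, 6, 7, 8, 9, 10 modulo 11, and these give t³ ≡ 0, 1, 8, 5, 4, 7, 2, 6, 3, 10 respectively — never 9.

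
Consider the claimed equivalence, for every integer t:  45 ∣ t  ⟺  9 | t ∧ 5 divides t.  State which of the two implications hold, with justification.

(⇒) If 45 ∣ t, write t = 45q. Since 45 = 5·9, t = 9·(5q), so 9 ∣ t; and since 45 = 9·5, t = 5·(9q), so 5 ∣ t.

(⇐) Suppose 9 ∣ t and 5 ∣ t. Any common multiple of 9 and 5 is a multiple of their lcm; here gcd(9, 5) = 1, so lcm(9, 5) = 9·5 = 45, so 45 ∣ t.

Both directions hold; the statement is true.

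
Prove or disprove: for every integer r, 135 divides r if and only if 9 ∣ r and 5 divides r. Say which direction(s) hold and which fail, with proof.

[⇒] If 135 ∣ r, write r = 135q. Since 135 = 15·9, r = 9·(15q), so 9 ∣ r; and since 135 = 27·5, r = 5·(27q), so 5 ∣ r.

[⇐] This fails: take r = 45. Both 9 ∣ 45 and 5 ∣ 45, yet 45 is not a multiple of 135 (since 45 = 0·135 + 45), so 135 ∤ 45.

Not equivalent: only (⇒) holds.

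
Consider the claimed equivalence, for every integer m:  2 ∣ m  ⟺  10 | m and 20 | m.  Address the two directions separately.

Forward direction. This fails: take m = 2. Certainly 2 ∣ 2, but 10 ∤ 2.

Converse. Suppose 10 ∣ m and 20 ∣ m. Any common multiple of 10 and 20 is a multiple of their lcm; here lcm(10, 20) = 10·20/gcd(10, 20) = 200/10 = 20, so 20 ∣ m. Since 2 ∣ 20, it follows that 2 ∣ m.

The forward direction fails; the converse holds.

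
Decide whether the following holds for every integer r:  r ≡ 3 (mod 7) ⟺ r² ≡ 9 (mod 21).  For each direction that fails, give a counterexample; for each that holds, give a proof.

(⇒) This fails: take r = 10. Then 10 ≡ 3 (mod 7), but 10² = 100 ≡ 16 (mod 21), not 9.

(⇐) This fails: take r = 18. Then 18² = 324 ≡ 9 (mod 21), yet 18 ≡ 4 (mod 7), not 3.

Neither direction holds.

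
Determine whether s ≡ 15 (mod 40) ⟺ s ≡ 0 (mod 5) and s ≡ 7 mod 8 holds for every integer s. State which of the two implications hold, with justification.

(←) If s ≡ 0 (mod 5) and s ≡ 7 (mod 8), then by the Chinese remainder theorem s ≡ 15 (mod 40). This is exactly s ≡ 15 (mod 40).

(→) Suppose s ≡ 15 (mod 40); write s = 40j + 15. Since 5 ∣ 40, reducing mod 5 gives s ≡ 15 ≡ 0 (mod 5); since 8 ∣ 40, reducing mod 8 gives s ≡ 15 ≡ 7 (mod 8).

Both directions hold.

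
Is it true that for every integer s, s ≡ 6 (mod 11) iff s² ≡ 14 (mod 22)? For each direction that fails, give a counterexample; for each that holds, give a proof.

(⟹) This fails: take s = 17. Then 17 ≡ 6 (mod 11), but 17² = 289 ≡ 3 (mod 22), not 14.

(⟸) This fails: take s = 16. Then 16² = 256 ≡ 14 (mod 22), yet 16 ≡ 5 (mod 11), not 6.

(⇒) fails and (⇐) fails.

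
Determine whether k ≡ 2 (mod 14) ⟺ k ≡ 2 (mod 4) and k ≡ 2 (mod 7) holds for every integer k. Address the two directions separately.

The forward direction fails; the converse holds.

(←) If k ≡ 2 (mod 4) and k ≡ 2 (mod 7), then by the Chinese remainder theorem k ≡ 2 (mod 28). Since 2 ≡ 2 (mod 14) and 14 ∣ 28, we get k ≡ 2 (mod 14).

(→) This fails: k = 16 gives 16 ≡ 2 (mod 14) but 16 ≡ 0 (mod 4), so the conjunction on the right does not hold.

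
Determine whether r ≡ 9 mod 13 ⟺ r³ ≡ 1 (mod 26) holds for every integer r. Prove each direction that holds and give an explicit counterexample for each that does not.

(⇒) This fails: take r = 22. Then 22 ≡ 9 (mod 13), but 22³ = 10648 ≡ 14 (mod 26), not 1.

(⇐) This fails: take r = 1. Then 1³ = 1 ≡ 1 (mod 26), yet 1 ≡ 1 (mod 13), not 9.

Neither direction holds.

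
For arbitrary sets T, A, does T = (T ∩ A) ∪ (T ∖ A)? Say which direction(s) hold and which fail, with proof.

The two sets are equal.

(⊆) Let x ∈ T. Then either x ∈ T and x ∉ A; or x ∈ T ∩ A. In each case x ∈ (T ∩ A) ∪ (T ∖ A), so T ⊆ (T ∩ A) ∪ (T ∖ A).

(⊇) Let x ∈ (T ∩ A) ∪ (T ∖ A). Then either x ∈ T and x ∉ A; or x ∈ T ∩ A. In each case x ∈ T, so (T ∩ A) ∪ (T ∖ A) ⊆ T.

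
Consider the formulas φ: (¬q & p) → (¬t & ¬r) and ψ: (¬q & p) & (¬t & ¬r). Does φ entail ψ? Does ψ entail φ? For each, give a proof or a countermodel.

The forward direction fails; the converse holds.

(→) This fails. Under r = F, t = F, p = F, q = F, the left side is true but the right side is false.

(←) Assume the antecedent. If r is true, the antecedent cannot hold. If r is false, the antecedent forces (r = F, t = F, p = T, q = F), and (¬q & p) → (¬t & ¬r) holds there. Either way (¬q & p) → (¬t & ¬r) holds.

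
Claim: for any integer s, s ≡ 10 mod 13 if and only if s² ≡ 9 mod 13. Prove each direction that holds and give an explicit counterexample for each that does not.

(⇒) holds; (⇐) fails.

(⟹) Suppose s ≡ 10 mod 13. Write s = 13j + 10. Then (13j + 10)² = 169j² + 260j + 100 = 13(13j² + 20j + 7) + 9, so s² ≡ 9 (mod 13).

(⟸) This fails: take s = 3. Then 3² = 9 ≡ 9 (mod 13), yet 3 ≡ 3 (mod 13), not 10.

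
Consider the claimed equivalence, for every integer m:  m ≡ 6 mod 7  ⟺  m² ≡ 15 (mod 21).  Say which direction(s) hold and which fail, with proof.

Forward direction. This fails: take m = 13. Then 13 ≡ 6 (mod 7), but 13² = 169 ≡ 1 (mod 21), not 15.

Converse. This fails: take m = 15. Then 15² = 225 ≡ 15 (mod 21), yet 15 ≡ 1 (mod 7), not 6.

Neither direction holds.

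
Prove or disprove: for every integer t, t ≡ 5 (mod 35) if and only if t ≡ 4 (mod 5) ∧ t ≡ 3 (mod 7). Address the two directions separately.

[⇒] This fails: t = 5 gives 5 ≡ 5 (mod 35) but 5 ≡ 0 (mod 5), so the conjunction on the right does not hold.

[⇐] This fails: t = 24 satisfies both congruences on the right (24 ≡ 4 mod 5 and 24 ≡ 3 mod 7) yet 24 ≡ 24 (mod 35), not 5.

Neither implication holds.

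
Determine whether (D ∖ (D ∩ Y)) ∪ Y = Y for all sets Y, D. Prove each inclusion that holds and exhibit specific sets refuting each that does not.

Forward inclusion. This inclusion fails. Take Y = ∅, D = {1}; then 1 ∈ (D ∖ (D ∩ Y)) ∪ Y but 1 ∉ Y.

Reverse inclusion. Let x ∈ Y. Then either x ∈ Y and x ∉ D; or x ∈ Y ∩ D. In each case x ∈ (D ∖ (D ∩ Y)) ∪ Y, so Y ⊆ (D ∖ (D ∩ Y)) ∪ Y.

The sets are not equal: only the reverse inclusion holds.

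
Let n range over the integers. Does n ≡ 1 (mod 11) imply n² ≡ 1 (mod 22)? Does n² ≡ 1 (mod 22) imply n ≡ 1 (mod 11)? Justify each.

(⟹) This fails: take n = 12. Then 12 ≡ 1 (mod 11), but 12² = 144 ≡ 12 (mod 22), not 1.

(⟸) This fails: take n = 21. Then 21² = 441 ≡ 1 (mod 22), yet 21 ≡ 10 (mod 11), not 1.

Neither implication holds.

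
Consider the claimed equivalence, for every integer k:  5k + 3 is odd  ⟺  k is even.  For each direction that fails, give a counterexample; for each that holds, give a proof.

Both implications hold.

Forward direction. Suppose 5k + 3 is odd. Since 5 is odd, 5k and k have the same parity, so 5k + 3 ≡ k + 3 (mod 2). As 3 is odd, 5k + 3 is odd exactly when k is even. Thus k is even.

Converse. Suppose k is even; write k = 2j. Then 5k + 3 = 5·(2j) + 3 = 2·5j + 3, which is odd.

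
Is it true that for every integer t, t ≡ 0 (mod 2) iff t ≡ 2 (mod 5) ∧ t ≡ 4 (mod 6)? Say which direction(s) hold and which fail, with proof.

Only the reverse direction holds.

(⟹) This fails: t = 0 gives 0 ≡ 0 (mod 2) but 0 ≡ 0 (mod 5), so the conjunction on the right does not hold.

(⟸) Conversely, if t ≡ 2 (mod 5) and t ≡ 4 (mod 6), then by the Chinese remainder theorem t ≡ 22 (mod 30). Since 22 ≡ 0 (mod 2) and 2 ∣ 30, we get t ≡ 0 (mod 2).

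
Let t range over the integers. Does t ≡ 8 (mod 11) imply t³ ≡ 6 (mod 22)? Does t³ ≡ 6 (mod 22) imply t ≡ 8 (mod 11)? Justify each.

Not equivalent: only (⇐) holds.

(⇒) This fails: take t = 19. Then 19 ≡ 8 (mod 11), but 19³ = 6859 ≡ 17 (mod 22), not 6.

(⇐) Conversely, the residues r modulo 22 with r³ ≡ 6 (mod 22) are exactly {8}, and each is ≡ 8 (mod 11).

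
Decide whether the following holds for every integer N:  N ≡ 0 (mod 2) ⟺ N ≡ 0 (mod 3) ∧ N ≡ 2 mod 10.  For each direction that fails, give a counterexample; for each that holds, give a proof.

(⇒) This fails: N = 0 gives 0 ≡ 0 (mod 2) but 0 ≡ 0 (mod 10), so the conjunction on the right does not hold.

(⇐) Conversely, if N ≡ 0 (mod 3) and N ≡ 2 (mod 10), then by the Chinese remainder theorem N ≡ 12 (mod 30). Since 12 ≡ 0 (mod 2) and 2 ∣ 30, we get N ≡ 0 (mod 2).

Only the reverse direction holds.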